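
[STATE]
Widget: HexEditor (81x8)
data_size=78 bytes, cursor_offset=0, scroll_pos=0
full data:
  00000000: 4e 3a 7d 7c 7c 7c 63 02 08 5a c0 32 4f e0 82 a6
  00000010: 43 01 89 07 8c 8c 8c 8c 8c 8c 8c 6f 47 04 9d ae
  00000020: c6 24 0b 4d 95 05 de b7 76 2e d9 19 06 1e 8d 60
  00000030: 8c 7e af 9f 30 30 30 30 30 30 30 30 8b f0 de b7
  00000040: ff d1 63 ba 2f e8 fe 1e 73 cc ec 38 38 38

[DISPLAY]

00000000  4E 3a 7d 7c 7c 7c 63 02  08 5a c0 32 4f e0 82 a6  |N:}|||c..Z.2O...|   
00000010  43 01 89 07 8c 8c 8c 8c  8c 8c 8c 6f 47 04 9d ae  |C..........oG...|   
00000020  c6 24 0b 4d 95 05 de b7  76 2e d9 19 06 1e 8d 60  |.$.M....v......`|   
00000030  8c 7e af 9f 30 30 30 30  30 30 30 30 8b f0 de b7  |.~..00000000....|   
00000040  ff d1 63 ba 2f e8 fe 1e  73 cc ec 38 38 38        |..c./...s..888  |   
                                                                                 
                                                                                 
                                                                                 


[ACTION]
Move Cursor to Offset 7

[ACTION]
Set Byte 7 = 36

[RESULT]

00000000  4e 3a 7d 7c 7c 7c 63 36  08 5a c0 32 4f e0 82 a6  |N:}|||c6.Z.2O...|   
00000010  43 01 89 07 8c 8c 8c 8c  8c 8c 8c 6f 47 04 9d ae  |C..........oG...|   
00000020  c6 24 0b 4d 95 05 de b7  76 2e d9 19 06 1e 8d 60  |.$.M....v......`|   
00000030  8c 7e af 9f 30 30 30 30  30 30 30 30 8b f0 de b7  |.~..00000000....|   
00000040  ff d1 63 ba 2f e8 fe 1e  73 cc ec 38 38 38        |..c./...s..888  |   
                                                                                 
                                                                                 
                                                                                 


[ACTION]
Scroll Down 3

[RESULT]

00000030  8c 7e af 9f 30 30 30 30  30 30 30 30 8b f0 de b7  |.~..00000000....|   
00000040  ff d1 63 ba 2f e8 fe 1e  73 cc ec 38 38 38        |..c./...s..888  |   
                                                                                 
                                                                                 
                                                                                 
                                                                                 
                                                                                 
                                                                                 


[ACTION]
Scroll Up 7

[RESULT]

00000000  4e 3a 7d 7c 7c 7c 63 36  08 5a c0 32 4f e0 82 a6  |N:}|||c6.Z.2O...|   
00000010  43 01 89 07 8c 8c 8c 8c  8c 8c 8c 6f 47 04 9d ae  |C..........oG...|   
00000020  c6 24 0b 4d 95 05 de b7  76 2e d9 19 06 1e 8d 60  |.$.M....v......`|   
00000030  8c 7e af 9f 30 30 30 30  30 30 30 30 8b f0 de b7  |.~..00000000....|   
00000040  ff d1 63 ba 2f e8 fe 1e  73 cc ec 38 38 38        |..c./...s..888  |   
                                                                                 
                                                                                 
                                                                                 


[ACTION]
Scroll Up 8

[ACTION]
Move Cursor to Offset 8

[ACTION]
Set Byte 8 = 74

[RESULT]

00000000  4e 3a 7d 7c 7c 7c 63 36  74 5a c0 32 4f e0 82 a6  |N:}|||c6tZ.2O...|   
00000010  43 01 89 07 8c 8c 8c 8c  8c 8c 8c 6f 47 04 9d ae  |C..........oG...|   
00000020  c6 24 0b 4d 95 05 de b7  76 2e d9 19 06 1e 8d 60  |.$.M....v......`|   
00000030  8c 7e af 9f 30 30 30 30  30 30 30 30 8b f0 de b7  |.~..00000000....|   
00000040  ff d1 63 ba 2f e8 fe 1e  73 cc ec 38 38 38        |..c./...s..888  |   
                                                                                 
                                                                                 
                                                                                 


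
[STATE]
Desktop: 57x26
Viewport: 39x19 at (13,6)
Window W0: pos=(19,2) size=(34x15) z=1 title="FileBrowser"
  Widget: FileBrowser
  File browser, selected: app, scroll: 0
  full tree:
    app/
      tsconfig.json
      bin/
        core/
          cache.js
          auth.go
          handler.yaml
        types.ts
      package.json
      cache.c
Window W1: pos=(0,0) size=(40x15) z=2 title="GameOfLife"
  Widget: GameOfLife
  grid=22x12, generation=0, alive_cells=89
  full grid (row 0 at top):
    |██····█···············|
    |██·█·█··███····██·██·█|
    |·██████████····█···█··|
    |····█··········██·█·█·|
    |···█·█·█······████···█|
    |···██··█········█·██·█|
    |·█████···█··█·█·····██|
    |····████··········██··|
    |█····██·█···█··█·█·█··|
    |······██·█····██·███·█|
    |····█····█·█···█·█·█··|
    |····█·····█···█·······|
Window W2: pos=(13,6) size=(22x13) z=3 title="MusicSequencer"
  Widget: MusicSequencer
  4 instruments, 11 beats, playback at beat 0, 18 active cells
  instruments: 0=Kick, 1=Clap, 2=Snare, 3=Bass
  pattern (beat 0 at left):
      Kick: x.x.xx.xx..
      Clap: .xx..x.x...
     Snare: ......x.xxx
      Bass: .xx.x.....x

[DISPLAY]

┏━━━━━━━━━━━━━━━━━━━━┓    ┃            
┃ MusicSequencer     ┃    ┃            
┠────────────────────┨    ┃            
┃      ▼1234567890   ┃    ┃            
┃  Kick█·█·██·██··   ┃    ┃            
┃  Clap·██··█·█···   ┃    ┃            
┃ Snare······█·███   ┃    ┃            
┃  Bass·██·█·····█   ┃    ┃            
┃                    ┃━━━━┛            
┃                    ┃                 
┃                    ┃━━━━━━━━━━━━━━━━━
┃                    ┃                 
┗━━━━━━━━━━━━━━━━━━━━┛                 
                                       
                                       
                                       
                                       
                                       
                                       


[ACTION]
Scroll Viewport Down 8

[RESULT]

┃ MusicSequencer     ┃    ┃            
┠────────────────────┨    ┃            
┃      ▼1234567890   ┃    ┃            
┃  Kick█·█·██·██··   ┃    ┃            
┃  Clap·██··█·█···   ┃    ┃            
┃ Snare······█·███   ┃    ┃            
┃  Bass·██·█·····█   ┃    ┃            
┃                    ┃━━━━┛            
┃                    ┃                 
┃                    ┃━━━━━━━━━━━━━━━━━
┃                    ┃                 
┗━━━━━━━━━━━━━━━━━━━━┛                 
                                       
                                       
                                       
                                       
                                       
                                       
                                       


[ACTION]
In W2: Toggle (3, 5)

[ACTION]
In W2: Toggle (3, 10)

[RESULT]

┃ MusicSequencer     ┃    ┃            
┠────────────────────┨    ┃            
┃      ▼1234567890   ┃    ┃            
┃  Kick█·█·██·██··   ┃    ┃            
┃  Clap·██··█·█···   ┃    ┃            
┃ Snare······█·███   ┃    ┃            
┃  Bass·██·██·····   ┃    ┃            
┃                    ┃━━━━┛            
┃                    ┃                 
┃                    ┃━━━━━━━━━━━━━━━━━
┃                    ┃                 
┗━━━━━━━━━━━━━━━━━━━━┛                 
                                       
                                       
                                       
                                       
                                       
                                       
                                       


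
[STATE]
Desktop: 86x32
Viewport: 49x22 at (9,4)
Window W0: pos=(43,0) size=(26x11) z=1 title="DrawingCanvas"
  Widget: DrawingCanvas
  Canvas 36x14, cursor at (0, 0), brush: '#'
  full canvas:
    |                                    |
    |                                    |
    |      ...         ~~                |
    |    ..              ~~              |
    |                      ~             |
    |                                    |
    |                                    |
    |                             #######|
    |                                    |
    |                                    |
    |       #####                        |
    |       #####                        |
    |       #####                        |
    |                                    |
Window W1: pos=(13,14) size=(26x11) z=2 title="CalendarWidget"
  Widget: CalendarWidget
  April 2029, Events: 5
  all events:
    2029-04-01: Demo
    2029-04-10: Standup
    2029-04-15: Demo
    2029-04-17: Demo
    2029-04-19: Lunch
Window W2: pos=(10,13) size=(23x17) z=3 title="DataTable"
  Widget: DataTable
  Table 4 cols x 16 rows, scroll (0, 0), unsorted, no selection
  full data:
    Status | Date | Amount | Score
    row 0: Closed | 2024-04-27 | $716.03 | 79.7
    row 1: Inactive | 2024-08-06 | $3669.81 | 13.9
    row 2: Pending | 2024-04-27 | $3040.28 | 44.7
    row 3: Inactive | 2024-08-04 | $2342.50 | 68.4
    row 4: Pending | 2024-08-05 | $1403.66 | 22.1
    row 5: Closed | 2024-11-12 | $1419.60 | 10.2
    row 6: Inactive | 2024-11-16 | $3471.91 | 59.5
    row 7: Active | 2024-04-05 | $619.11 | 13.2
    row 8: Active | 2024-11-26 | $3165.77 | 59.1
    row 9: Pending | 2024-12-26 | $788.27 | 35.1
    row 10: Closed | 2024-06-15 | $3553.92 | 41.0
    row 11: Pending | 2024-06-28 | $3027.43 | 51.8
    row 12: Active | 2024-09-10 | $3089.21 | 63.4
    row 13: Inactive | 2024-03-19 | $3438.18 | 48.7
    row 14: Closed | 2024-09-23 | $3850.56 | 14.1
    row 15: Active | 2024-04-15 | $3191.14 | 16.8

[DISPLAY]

                                  ┃              
                                  ┃      ...     
                                  ┃    ..        
                                  ┃              
                                  ┃              
                                  ┃              
                                  ┗━━━━━━━━━━━━━━
                                                 
                                                 
 ┏━━━━━━━━━━━━━━━━━━━━━┓                         
 ┃ DataTable           ┃━━━━━┓                   
 ┠─────────────────────┨     ┃                   
 ┃Status  │Date      │A┃─────┨                   
 ┃────────┼──────────┼─┃     ┃                   
 ┃Closed  │2024-04-27│$┃u    ┃                   
 ┃Inactive│2024-08-06│$┃1*   ┃                   
 ┃Pending │2024-04-27│$┃8    ┃                   
 ┃Inactive│2024-08-04│$┃15*  ┃                   
 ┃Pending │2024-08-05│$┃ 22  ┃                   
 ┃Closed  │2024-11-12│$┃9    ┃                   
 ┃Inactive│2024-11-16│$┃━━━━━┛                   
 ┃Active  │2024-04-05│$┃                         


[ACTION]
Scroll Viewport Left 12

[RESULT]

                                           ┃     
                                           ┃     
                                           ┃    .
                                           ┃     
                                           ┃     
                                           ┃     
                                           ┗━━━━━
                                                 
                                                 
          ┏━━━━━━━━━━━━━━━━━━━━━┓                
          ┃ DataTable           ┃━━━━━┓          
          ┠─────────────────────┨     ┃          
          ┃Status  │Date      │A┃─────┨          
          ┃────────┼──────────┼─┃     ┃          
          ┃Closed  │2024-04-27│$┃u    ┃          
          ┃Inactive│2024-08-06│$┃1*   ┃          
          ┃Pending │2024-04-27│$┃8    ┃          
          ┃Inactive│2024-08-04│$┃15*  ┃          
          ┃Pending │2024-08-05│$┃ 22  ┃          
          ┃Closed  │2024-11-12│$┃9    ┃          
          ┃Inactive│2024-11-16│$┃━━━━━┛          
          ┃Active  │2024-04-05│$┃                


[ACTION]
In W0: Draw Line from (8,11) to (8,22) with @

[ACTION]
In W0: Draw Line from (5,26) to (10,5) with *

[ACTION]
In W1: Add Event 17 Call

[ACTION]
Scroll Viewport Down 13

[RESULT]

                                           ┗━━━━━
                                                 
                                                 
          ┏━━━━━━━━━━━━━━━━━━━━━┓                
          ┃ DataTable           ┃━━━━━┓          
          ┠─────────────────────┨     ┃          
          ┃Status  │Date      │A┃─────┨          
          ┃────────┼──────────┼─┃     ┃          
          ┃Closed  │2024-04-27│$┃u    ┃          
          ┃Inactive│2024-08-06│$┃1*   ┃          
          ┃Pending │2024-04-27│$┃8    ┃          
          ┃Inactive│2024-08-04│$┃15*  ┃          
          ┃Pending │2024-08-05│$┃ 22  ┃          
          ┃Closed  │2024-11-12│$┃9    ┃          
          ┃Inactive│2024-11-16│$┃━━━━━┛          
          ┃Active  │2024-04-05│$┃                
          ┃Active  │2024-11-26│$┃                
          ┃Pending │2024-12-26│$┃                
          ┃Closed  │2024-06-15│$┃                
          ┗━━━━━━━━━━━━━━━━━━━━━┛                
                                                 
                                                 


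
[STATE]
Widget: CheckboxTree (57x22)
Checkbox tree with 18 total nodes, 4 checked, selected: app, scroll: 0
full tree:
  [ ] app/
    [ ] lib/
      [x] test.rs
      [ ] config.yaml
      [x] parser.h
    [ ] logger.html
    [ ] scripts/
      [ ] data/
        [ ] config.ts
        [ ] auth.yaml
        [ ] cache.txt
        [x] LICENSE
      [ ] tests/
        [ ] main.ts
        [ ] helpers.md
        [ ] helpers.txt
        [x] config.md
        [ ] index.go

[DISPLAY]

>[-] app/                                                
   [-] lib/                                              
     [x] test.rs                                         
     [ ] config.yaml                                     
     [x] parser.h                                        
   [ ] logger.html                                       
   [-] scripts/                                          
     [-] data/                                           
       [ ] config.ts                                     
       [ ] auth.yaml                                     
       [ ] cache.txt                                     
       [x] LICENSE                                       
     [-] tests/                                          
       [ ] main.ts                                       
       [ ] helpers.md                                    
       [ ] helpers.txt                                   
       [x] config.md                                     
       [ ] index.go                                      
                                                         
                                                         
                                                         
                                                         


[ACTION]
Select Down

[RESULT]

 [-] app/                                                
>  [-] lib/                                              
     [x] test.rs                                         
     [ ] config.yaml                                     
     [x] parser.h                                        
   [ ] logger.html                                       
   [-] scripts/                                          
     [-] data/                                           
       [ ] config.ts                                     
       [ ] auth.yaml                                     
       [ ] cache.txt                                     
       [x] LICENSE                                       
     [-] tests/                                          
       [ ] main.ts                                       
       [ ] helpers.md                                    
       [ ] helpers.txt                                   
       [x] config.md                                     
       [ ] index.go                                      
                                                         
                                                         
                                                         
                                                         


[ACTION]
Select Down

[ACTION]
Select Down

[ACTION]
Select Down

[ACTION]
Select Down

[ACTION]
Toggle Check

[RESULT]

 [-] app/                                                
   [-] lib/                                              
     [x] test.rs                                         
     [ ] config.yaml                                     
     [x] parser.h                                        
>  [x] logger.html                                       
   [-] scripts/                                          
     [-] data/                                           
       [ ] config.ts                                     
       [ ] auth.yaml                                     
       [ ] cache.txt                                     
       [x] LICENSE                                       
     [-] tests/                                          
       [ ] main.ts                                       
       [ ] helpers.md                                    
       [ ] helpers.txt                                   
       [x] config.md                                     
       [ ] index.go                                      
                                                         
                                                         
                                                         
                                                         


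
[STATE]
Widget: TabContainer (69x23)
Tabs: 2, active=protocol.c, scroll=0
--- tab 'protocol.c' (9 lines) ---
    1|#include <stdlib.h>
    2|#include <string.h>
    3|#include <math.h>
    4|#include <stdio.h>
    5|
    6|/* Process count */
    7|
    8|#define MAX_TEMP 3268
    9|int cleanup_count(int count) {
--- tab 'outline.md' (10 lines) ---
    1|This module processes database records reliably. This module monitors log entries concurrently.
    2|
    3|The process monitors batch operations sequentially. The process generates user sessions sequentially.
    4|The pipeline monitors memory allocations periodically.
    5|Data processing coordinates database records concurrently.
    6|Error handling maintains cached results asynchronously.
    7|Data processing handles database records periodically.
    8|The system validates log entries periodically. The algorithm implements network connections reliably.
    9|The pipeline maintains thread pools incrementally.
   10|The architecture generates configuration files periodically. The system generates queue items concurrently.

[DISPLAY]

[protocol.c]│ outline.md                                             
─────────────────────────────────────────────────────────────────────
#include <stdlib.h>                                                  
#include <string.h>                                                  
#include <math.h>                                                    
#include <stdio.h>                                                   
                                                                     
/* Process count */                                                  
                                                                     
#define MAX_TEMP 3268                                                
int cleanup_count(int count) {                                       
                                                                     
                                                                     
                                                                     
                                                                     
                                                                     
                                                                     
                                                                     
                                                                     
                                                                     
                                                                     
                                                                     
                                                                     


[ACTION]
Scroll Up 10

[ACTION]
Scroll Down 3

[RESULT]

[protocol.c]│ outline.md                                             
─────────────────────────────────────────────────────────────────────
#include <stdio.h>                                                   
                                                                     
/* Process count */                                                  
                                                                     
#define MAX_TEMP 3268                                                
int cleanup_count(int count) {                                       
                                                                     
                                                                     
                                                                     
                                                                     
                                                                     
                                                                     
                                                                     
                                                                     
                                                                     
                                                                     
                                                                     
                                                                     
                                                                     
                                                                     
                                                                     


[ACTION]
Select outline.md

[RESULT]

 protocol.c │[outline.md]                                            
─────────────────────────────────────────────────────────────────────
This module processes database records reliably. This module monitors
                                                                     
The process monitors batch operations sequentially. The process gener
The pipeline monitors memory allocations periodically.               
Data processing coordinates database records concurrently.           
Error handling maintains cached results asynchronously.              
Data processing handles database records periodically.               
The system validates log entries periodically. The algorithm implemen
The pipeline maintains thread pools incrementally.                   
The architecture generates configuration files periodically. The syst
                                                                     
                                                                     
                                                                     
                                                                     
                                                                     
                                                                     
                                                                     
                                                                     
                                                                     
                                                                     
                                                                     


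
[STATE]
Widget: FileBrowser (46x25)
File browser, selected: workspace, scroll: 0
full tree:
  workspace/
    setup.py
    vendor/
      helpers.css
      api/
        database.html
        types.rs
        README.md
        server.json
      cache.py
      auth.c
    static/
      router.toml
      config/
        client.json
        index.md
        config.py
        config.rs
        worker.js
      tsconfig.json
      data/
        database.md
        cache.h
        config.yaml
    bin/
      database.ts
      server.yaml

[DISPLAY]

> [-] workspace/                              
    setup.py                                  
    [+] vendor/                               
    [+] static/                               
    [+] bin/                                  
                                              
                                              
                                              
                                              
                                              
                                              
                                              
                                              
                                              
                                              
                                              
                                              
                                              
                                              
                                              
                                              
                                              
                                              
                                              
                                              


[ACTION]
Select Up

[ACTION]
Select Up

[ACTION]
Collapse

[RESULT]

> [+] workspace/                              
                                              
                                              
                                              
                                              
                                              
                                              
                                              
                                              
                                              
                                              
                                              
                                              
                                              
                                              
                                              
                                              
                                              
                                              
                                              
                                              
                                              
                                              
                                              
                                              


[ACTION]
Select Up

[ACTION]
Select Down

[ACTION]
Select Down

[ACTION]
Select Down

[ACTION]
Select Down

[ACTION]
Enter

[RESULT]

> [-] workspace/                              
    setup.py                                  
    [+] vendor/                               
    [+] static/                               
    [+] bin/                                  
                                              
                                              
                                              
                                              
                                              
                                              
                                              
                                              
                                              
                                              
                                              
                                              
                                              
                                              
                                              
                                              
                                              
                                              
                                              
                                              


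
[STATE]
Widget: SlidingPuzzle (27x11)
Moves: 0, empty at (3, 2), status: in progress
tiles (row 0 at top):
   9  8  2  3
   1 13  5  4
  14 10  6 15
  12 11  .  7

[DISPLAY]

┌────┬────┬────┬────┐      
│  9 │  8 │  2 │  3 │      
├────┼────┼────┼────┤      
│  1 │ 13 │  5 │  4 │      
├────┼────┼────┼────┤      
│ 14 │ 10 │  6 │ 15 │      
├────┼────┼────┼────┤      
│ 12 │ 11 │    │  7 │      
└────┴────┴────┴────┘      
Moves: 0                   
                           


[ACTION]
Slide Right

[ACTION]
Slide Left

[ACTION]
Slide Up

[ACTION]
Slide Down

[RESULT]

┌────┬────┬────┬────┐      
│  9 │  8 │  2 │  3 │      
├────┼────┼────┼────┤      
│  1 │ 13 │  5 │  4 │      
├────┼────┼────┼────┤      
│ 14 │ 10 │    │ 15 │      
├────┼────┼────┼────┤      
│ 12 │ 11 │  6 │  7 │      
└────┴────┴────┴────┘      
Moves: 3                   
                           


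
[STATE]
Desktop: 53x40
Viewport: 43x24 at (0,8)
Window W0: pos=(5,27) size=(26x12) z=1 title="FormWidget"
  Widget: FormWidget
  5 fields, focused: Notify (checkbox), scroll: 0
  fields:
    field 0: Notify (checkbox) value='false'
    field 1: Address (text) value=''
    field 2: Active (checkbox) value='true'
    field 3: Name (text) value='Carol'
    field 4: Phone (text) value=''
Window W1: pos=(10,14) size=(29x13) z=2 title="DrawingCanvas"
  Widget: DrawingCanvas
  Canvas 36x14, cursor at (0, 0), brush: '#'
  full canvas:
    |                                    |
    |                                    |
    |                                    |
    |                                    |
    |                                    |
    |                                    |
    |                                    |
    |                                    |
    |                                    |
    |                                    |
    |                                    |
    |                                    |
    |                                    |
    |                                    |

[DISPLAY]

                                           
                                           
                                           
                                           
                                           
                                           
          ┏━━━━━━━━━━━━━━━━━━━━━━━━━━━┓    
          ┃ DrawingCanvas             ┃    
          ┠───────────────────────────┨    
          ┃+                          ┃    
          ┃                           ┃    
          ┃                           ┃    
          ┃                           ┃    
          ┃                           ┃    
          ┃                           ┃    
          ┃                           ┃    
          ┃                           ┃    
          ┃                           ┃    
          ┗━━━━━━━━━━━━━━━━━━━━━━━━━━━┛    
     ┏━━━━━━━━━━━━━━━━━━━━━━━━┓            
     ┃ FormWidget             ┃            
     ┠────────────────────────┨            
     ┃> Notify:     [ ]       ┃            
     ┃  Address:    [        ]┃            


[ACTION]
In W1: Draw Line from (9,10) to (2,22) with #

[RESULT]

                                           
                                           
                                           
                                           
                                           
                                           
          ┏━━━━━━━━━━━━━━━━━━━━━━━━━━━┓    
          ┃ DrawingCanvas             ┃    
          ┠───────────────────────────┨    
          ┃+                          ┃    
          ┃                           ┃    
          ┃                      #    ┃    
          ┃                    ##     ┃    
          ┃                  ##       ┃    
          ┃                 #         ┃    
          ┃               ##          ┃    
          ┃             ##            ┃    
          ┃           ##              ┃    
          ┗━━━━━━━━━━━━━━━━━━━━━━━━━━━┛    
     ┏━━━━━━━━━━━━━━━━━━━━━━━━┓            
     ┃ FormWidget             ┃            
     ┠────────────────────────┨            
     ┃> Notify:     [ ]       ┃            
     ┃  Address:    [        ]┃            


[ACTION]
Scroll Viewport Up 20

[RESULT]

                                           
                                           
                                           
                                           
                                           
                                           
                                           
                                           
                                           
                                           
                                           
                                           
                                           
                                           
          ┏━━━━━━━━━━━━━━━━━━━━━━━━━━━┓    
          ┃ DrawingCanvas             ┃    
          ┠───────────────────────────┨    
          ┃+                          ┃    
          ┃                           ┃    
          ┃                      #    ┃    
          ┃                    ##     ┃    
          ┃                  ##       ┃    
          ┃                 #         ┃    
          ┃               ##          ┃    


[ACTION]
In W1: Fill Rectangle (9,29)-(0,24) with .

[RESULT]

                                           
                                           
                                           
                                           
                                           
                                           
                                           
                                           
                                           
                                           
                                           
                                           
                                           
                                           
          ┏━━━━━━━━━━━━━━━━━━━━━━━━━━━┓    
          ┃ DrawingCanvas             ┃    
          ┠───────────────────────────┨    
          ┃+                       ...┃    
          ┃                        ...┃    
          ┃                      # ...┃    
          ┃                    ##  ...┃    
          ┃                  ##    ...┃    
          ┃                 #      ...┃    
          ┃               ##       ...┃    


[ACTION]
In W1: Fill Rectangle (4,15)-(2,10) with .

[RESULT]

                                           
                                           
                                           
                                           
                                           
                                           
                                           
                                           
                                           
                                           
                                           
                                           
                                           
                                           
          ┏━━━━━━━━━━━━━━━━━━━━━━━━━━━┓    
          ┃ DrawingCanvas             ┃    
          ┠───────────────────────────┨    
          ┃+                       ...┃    
          ┃                        ...┃    
          ┃          ......      # ...┃    
          ┃          ......    ##  ...┃    
          ┃          ......  ##    ...┃    
          ┃                 #      ...┃    
          ┃               ##       ...┃    


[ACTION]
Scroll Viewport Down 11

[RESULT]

                                           
                                           
                                           
          ┏━━━━━━━━━━━━━━━━━━━━━━━━━━━┓    
          ┃ DrawingCanvas             ┃    
          ┠───────────────────────────┨    
          ┃+                       ...┃    
          ┃                        ...┃    
          ┃          ......      # ...┃    
          ┃          ......    ##  ...┃    
          ┃          ......  ##    ...┃    
          ┃                 #      ...┃    
          ┃               ##       ...┃    
          ┃             ##         ...┃    
          ┃           ##           ...┃    
          ┗━━━━━━━━━━━━━━━━━━━━━━━━━━━┛    
     ┏━━━━━━━━━━━━━━━━━━━━━━━━┓            
     ┃ FormWidget             ┃            
     ┠────────────────────────┨            
     ┃> Notify:     [ ]       ┃            
     ┃  Address:    [        ]┃            
     ┃  Active:     [x]       ┃            
     ┃  Name:       [Carol   ]┃            
     ┃  Phone:      [        ]┃            
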